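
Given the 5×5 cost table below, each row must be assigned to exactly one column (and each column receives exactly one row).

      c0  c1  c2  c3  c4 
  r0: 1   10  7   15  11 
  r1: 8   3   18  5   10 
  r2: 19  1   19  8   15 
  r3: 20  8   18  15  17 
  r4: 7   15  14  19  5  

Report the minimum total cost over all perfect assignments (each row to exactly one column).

Minimum assignment cost: 30

optimal assignment: row0→col0 (cost 1), row1→col3 (cost 5), row2→col1 (cost 1), row3→col2 (cost 18), row4→col4 (cost 5)
total = 1 + 5 + 1 + 18 + 5 = 30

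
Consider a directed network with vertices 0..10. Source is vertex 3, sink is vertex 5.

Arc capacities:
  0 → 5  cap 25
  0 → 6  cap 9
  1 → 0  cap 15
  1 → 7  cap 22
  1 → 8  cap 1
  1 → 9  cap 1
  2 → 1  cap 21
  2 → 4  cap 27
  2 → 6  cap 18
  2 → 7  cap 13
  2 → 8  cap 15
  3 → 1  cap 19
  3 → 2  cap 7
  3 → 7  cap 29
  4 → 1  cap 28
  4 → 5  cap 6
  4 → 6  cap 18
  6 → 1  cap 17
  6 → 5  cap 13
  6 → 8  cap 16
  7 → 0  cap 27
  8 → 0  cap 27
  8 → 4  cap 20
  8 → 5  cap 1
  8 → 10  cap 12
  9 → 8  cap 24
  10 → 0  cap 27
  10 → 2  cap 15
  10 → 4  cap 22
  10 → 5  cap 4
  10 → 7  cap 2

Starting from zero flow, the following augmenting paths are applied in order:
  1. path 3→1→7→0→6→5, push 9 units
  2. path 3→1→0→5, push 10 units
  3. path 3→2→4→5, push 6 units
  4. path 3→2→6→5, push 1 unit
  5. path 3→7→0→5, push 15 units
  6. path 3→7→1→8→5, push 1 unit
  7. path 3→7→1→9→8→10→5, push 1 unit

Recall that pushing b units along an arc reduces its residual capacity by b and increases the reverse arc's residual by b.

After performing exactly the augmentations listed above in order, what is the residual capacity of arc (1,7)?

Residual capacity of (1,7): 15

after path 1 (3→1→7→0→6→5, push 9): res(1,7)=13
after path 2 (3→1→0→5, push 10): res(1,7)=13
after path 3 (3→2→4→5, push 6): res(1,7)=13
after path 4 (3→2→6→5, push 1): res(1,7)=13
after path 5 (3→7→0→5, push 15): res(1,7)=13
after path 6 (3→7→1→8→5, push 1): res(1,7)=14
after path 7 (3→7→1→9→8→10→5, push 1): res(1,7)=15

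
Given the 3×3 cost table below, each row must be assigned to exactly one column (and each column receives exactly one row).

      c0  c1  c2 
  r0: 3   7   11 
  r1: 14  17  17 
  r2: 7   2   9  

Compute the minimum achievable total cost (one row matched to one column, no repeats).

optimal assignment: row0→col0 (cost 3), row1→col2 (cost 17), row2→col1 (cost 2)
total = 3 + 17 + 2 = 22

Minimum assignment cost: 22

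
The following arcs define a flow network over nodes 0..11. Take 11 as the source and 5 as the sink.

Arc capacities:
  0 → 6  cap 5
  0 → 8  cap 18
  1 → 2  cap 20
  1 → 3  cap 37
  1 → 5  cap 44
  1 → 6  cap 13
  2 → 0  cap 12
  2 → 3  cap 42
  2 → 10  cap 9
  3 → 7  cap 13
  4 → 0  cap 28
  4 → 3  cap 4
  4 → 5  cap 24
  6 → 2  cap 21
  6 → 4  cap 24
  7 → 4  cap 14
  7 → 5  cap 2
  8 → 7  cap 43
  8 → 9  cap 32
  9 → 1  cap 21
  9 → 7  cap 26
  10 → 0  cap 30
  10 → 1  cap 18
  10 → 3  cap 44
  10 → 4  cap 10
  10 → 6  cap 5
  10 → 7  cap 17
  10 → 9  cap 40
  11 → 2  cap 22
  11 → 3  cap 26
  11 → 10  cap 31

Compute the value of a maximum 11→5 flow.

Maximum flow value: 65

augment #1: 11→3→7→5 bottleneck 2, total now 2
augment #2: 11→10→1→5 bottleneck 18, total now 20
augment #3: 11→10→4→5 bottleneck 10, total now 30
augment #4: 11→3→7→4→5 bottleneck 11, total now 41
augment #5: 11→10→6→4→5 bottleneck 3, total now 44
augment #6: 11→2→10→9→1→5 bottleneck 9, total now 53
augment #7: 11→2→0→8→9→1→5 bottleneck 12, total now 65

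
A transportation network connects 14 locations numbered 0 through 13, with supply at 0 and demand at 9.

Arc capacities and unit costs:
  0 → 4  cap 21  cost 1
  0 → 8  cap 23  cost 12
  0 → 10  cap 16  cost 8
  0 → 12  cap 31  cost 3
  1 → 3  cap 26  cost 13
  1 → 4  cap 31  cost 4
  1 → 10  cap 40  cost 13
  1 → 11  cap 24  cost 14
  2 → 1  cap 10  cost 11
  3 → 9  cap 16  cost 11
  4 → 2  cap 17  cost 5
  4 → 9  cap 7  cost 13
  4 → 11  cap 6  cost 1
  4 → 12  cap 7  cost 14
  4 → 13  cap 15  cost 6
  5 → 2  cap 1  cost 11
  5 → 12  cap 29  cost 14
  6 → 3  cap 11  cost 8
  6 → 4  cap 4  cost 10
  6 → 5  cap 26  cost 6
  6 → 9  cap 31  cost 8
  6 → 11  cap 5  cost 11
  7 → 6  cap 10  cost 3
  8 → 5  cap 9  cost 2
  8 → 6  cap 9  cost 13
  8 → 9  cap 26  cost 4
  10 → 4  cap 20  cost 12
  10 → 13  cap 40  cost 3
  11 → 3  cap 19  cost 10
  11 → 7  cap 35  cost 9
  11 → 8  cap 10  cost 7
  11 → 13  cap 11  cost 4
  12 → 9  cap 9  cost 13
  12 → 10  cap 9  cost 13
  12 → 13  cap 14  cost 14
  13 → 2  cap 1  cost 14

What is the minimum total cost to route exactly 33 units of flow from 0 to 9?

shortest-cost path #1: 0→4→11→8→9 push 6 @ unit cost 13 (adds 78)
shortest-cost path #2: 0→4→9 push 7 @ unit cost 14 (adds 98)
shortest-cost path #3: 0→8→9 push 20 @ unit cost 16 (adds 320)
total cost = 496

Minimum cost for 33 units: 496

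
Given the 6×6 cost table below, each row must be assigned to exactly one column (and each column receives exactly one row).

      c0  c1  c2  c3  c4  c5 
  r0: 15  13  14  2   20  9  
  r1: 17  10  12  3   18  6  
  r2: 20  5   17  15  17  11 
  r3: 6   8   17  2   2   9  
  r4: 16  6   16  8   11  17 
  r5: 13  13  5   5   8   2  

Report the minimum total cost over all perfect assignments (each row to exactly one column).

optimal assignment: row0→col3 (cost 2), row1→col5 (cost 6), row2→col1 (cost 5), row3→col0 (cost 6), row4→col4 (cost 11), row5→col2 (cost 5)
total = 2 + 6 + 5 + 6 + 11 + 5 = 35

Minimum assignment cost: 35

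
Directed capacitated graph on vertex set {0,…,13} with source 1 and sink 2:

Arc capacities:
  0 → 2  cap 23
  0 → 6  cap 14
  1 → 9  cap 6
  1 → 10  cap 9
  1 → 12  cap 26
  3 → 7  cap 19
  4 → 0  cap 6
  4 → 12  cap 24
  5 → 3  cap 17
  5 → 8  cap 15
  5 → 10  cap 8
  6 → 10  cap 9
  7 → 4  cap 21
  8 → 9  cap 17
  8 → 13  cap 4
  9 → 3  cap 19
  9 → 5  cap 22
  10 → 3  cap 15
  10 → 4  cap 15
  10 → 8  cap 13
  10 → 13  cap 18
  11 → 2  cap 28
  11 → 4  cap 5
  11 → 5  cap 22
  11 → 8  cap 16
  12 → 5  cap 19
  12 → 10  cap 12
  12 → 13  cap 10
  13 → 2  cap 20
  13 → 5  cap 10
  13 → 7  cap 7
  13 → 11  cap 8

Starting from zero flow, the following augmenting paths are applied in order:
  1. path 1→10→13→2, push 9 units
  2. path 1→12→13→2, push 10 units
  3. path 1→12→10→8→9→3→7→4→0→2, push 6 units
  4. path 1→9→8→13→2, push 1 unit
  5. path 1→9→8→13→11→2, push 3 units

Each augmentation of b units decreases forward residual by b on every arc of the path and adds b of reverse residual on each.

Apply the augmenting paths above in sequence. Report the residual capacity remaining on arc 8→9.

after path 1 (1→10→13→2, push 9): res(8,9)=17
after path 2 (1→12→13→2, push 10): res(8,9)=17
after path 3 (1→12→10→8→9→3→7→4→0→2, push 6): res(8,9)=11
after path 4 (1→9→8→13→2, push 1): res(8,9)=12
after path 5 (1→9→8→13→11→2, push 3): res(8,9)=15

Residual capacity of (8,9): 15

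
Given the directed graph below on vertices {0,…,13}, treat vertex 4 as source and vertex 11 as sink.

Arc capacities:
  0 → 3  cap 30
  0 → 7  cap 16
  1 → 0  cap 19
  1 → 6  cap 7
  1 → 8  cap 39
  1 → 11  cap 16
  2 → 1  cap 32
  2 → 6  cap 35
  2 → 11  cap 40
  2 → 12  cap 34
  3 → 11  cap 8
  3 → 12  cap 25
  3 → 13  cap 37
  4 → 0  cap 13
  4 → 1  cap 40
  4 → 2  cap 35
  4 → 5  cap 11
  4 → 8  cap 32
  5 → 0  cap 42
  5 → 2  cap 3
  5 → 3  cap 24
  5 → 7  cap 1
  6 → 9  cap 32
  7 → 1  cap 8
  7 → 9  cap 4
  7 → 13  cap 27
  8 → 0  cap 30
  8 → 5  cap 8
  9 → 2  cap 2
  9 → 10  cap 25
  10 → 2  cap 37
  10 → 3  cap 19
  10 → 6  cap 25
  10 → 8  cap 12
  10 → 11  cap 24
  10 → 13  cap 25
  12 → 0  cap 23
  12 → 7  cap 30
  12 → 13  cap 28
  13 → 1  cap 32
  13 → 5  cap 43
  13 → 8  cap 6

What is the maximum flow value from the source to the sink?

Maximum flow value: 73

augment #1: 4→1→11 bottleneck 16, total now 16
augment #2: 4→2→11 bottleneck 35, total now 51
augment #3: 4→0→3→11 bottleneck 8, total now 59
augment #4: 4→5→2→11 bottleneck 3, total now 62
augment #5: 4→0→7→9→2→11 bottleneck 2, total now 64
augment #6: 4→0→7→9→10→11 bottleneck 2, total now 66
augment #7: 4→1→6→9→10→11 bottleneck 7, total now 73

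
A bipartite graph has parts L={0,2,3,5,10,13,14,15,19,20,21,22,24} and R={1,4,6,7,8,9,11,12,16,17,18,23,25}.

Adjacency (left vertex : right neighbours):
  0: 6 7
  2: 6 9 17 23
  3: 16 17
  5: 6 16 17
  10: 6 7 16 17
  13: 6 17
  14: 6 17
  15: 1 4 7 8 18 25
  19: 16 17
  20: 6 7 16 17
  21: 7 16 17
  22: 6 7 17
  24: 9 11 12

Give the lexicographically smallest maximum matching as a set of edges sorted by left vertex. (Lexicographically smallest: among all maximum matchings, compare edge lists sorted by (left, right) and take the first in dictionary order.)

Lex-smallest maximum matching: {(0,6), (2,9), (3,16), (5,17), (10,7), (15,1), (24,11)}

|M| = 7 (so the lex-smallest maximum matching has 7 edges)
process left vertices in ascending order; for each, take the smallest-labelled available neighbour that still permits 7 edges overall, or leave it unmatched if none does
lex-smallest matching: {0-6, 2-9, 3-16, 5-17, 10-7, 15-1, 24-11}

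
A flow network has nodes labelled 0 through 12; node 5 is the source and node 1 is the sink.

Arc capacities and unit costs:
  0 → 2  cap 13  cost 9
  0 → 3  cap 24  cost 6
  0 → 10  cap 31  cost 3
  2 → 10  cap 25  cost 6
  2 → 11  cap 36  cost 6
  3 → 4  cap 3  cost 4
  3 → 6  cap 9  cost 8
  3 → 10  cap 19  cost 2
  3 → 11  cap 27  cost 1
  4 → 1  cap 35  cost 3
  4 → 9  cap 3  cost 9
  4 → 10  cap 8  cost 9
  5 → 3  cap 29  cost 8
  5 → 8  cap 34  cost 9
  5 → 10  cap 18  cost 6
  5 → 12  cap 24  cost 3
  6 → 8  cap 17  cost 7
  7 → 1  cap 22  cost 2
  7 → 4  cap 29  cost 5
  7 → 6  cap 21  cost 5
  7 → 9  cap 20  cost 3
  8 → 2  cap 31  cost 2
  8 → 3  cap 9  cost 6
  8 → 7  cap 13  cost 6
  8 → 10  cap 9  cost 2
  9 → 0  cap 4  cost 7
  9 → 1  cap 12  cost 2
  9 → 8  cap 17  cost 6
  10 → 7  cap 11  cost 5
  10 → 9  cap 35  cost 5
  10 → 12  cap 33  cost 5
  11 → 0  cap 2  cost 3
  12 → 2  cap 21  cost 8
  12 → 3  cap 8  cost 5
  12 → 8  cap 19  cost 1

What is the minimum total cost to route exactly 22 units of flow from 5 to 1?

shortest-cost path #1: 5→12→8→7→1 push 13 @ unit cost 12 (adds 156)
shortest-cost path #2: 5→10→7→1 push 9 @ unit cost 13 (adds 117)
total cost = 273

Minimum cost for 22 units: 273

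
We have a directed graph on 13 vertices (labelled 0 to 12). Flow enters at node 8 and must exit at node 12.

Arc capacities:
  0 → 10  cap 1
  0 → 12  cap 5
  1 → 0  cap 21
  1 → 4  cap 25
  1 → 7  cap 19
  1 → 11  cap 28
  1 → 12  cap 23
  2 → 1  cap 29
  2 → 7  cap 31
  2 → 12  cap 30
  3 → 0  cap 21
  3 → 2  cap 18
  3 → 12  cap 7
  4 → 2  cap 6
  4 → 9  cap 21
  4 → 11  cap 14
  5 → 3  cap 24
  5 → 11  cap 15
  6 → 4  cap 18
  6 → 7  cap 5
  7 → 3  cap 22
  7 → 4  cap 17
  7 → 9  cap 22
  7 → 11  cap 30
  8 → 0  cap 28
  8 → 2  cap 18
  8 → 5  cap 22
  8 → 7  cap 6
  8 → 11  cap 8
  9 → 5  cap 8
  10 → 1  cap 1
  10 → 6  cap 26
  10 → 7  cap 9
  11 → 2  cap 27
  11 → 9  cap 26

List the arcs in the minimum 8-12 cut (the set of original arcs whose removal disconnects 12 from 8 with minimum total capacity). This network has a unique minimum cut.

Min-cut arcs: {(0,10), (0,12), (8,2), (8,5), (8,7), (8,11)} (total capacity 60)

augment #1: 8→0→12 push 5
augment #2: 8→2→12 push 18
augment #3: 8→5→3→12 push 7
augment #4: 8→11→2→12 push 8
augment #5: 8→0→10→1→12 push 1
augment #6: 8→5→3→2→12 push 4
augment #7: 8→5→3→2→1→12 push 11
augment #8: 8→7→3→2→1→12 push 3
augment #9: 8→7→4→2→1→12 push 3
max flow = 60; residual-reachable set from 8 gives S-side
cut edges (S→T): {(0,10), (0,12), (8,2), (8,5), (8,7), (8,11)} total cap 60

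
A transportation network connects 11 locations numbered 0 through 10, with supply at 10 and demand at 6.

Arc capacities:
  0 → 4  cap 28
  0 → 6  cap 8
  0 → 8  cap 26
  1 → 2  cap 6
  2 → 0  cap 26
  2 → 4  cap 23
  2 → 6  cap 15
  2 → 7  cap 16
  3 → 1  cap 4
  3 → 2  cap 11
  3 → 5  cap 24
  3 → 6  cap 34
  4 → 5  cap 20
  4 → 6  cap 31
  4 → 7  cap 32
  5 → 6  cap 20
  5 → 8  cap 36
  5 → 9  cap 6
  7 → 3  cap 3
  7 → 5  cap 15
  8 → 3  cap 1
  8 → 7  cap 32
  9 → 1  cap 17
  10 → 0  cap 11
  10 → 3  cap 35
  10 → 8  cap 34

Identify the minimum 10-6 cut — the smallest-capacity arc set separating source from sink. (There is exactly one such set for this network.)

Min-cut arcs: {(7,3), (7,5), (8,3), (10,0), (10,3)} (total capacity 65)

augment #1: 10→0→6 push 8
augment #2: 10→3→6 push 34
augment #3: 10→0→4→6 push 3
augment #4: 10→3→2→6 push 1
augment #5: 10→8→3→2→6 push 1
augment #6: 10→8→7→5→6 push 15
augment #7: 10→8→7→3→2→6 push 3
max flow = 65; residual-reachable set from 10 gives S-side
cut edges (S→T): {(7,3), (7,5), (8,3), (10,0), (10,3)} total cap 65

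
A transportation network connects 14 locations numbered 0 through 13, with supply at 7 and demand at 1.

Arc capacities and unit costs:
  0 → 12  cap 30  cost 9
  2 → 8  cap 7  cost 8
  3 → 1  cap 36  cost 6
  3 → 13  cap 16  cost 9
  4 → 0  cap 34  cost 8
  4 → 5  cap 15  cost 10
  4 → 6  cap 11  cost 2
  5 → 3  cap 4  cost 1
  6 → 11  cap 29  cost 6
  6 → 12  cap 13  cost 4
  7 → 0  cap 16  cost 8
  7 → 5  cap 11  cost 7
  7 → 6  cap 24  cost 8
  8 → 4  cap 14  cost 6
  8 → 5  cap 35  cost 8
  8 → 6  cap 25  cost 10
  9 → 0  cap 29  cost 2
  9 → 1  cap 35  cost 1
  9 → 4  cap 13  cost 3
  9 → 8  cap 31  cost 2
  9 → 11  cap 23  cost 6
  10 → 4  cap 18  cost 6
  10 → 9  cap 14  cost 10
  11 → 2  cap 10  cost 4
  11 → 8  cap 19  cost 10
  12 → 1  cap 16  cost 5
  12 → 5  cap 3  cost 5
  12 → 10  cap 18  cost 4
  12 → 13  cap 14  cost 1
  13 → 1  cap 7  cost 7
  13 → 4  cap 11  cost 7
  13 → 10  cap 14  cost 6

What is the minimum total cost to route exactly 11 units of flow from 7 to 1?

shortest-cost path #1: 7→5→3→1 push 4 @ unit cost 14 (adds 56)
shortest-cost path #2: 7→6→12→1 push 7 @ unit cost 17 (adds 119)
total cost = 175

Minimum cost for 11 units: 175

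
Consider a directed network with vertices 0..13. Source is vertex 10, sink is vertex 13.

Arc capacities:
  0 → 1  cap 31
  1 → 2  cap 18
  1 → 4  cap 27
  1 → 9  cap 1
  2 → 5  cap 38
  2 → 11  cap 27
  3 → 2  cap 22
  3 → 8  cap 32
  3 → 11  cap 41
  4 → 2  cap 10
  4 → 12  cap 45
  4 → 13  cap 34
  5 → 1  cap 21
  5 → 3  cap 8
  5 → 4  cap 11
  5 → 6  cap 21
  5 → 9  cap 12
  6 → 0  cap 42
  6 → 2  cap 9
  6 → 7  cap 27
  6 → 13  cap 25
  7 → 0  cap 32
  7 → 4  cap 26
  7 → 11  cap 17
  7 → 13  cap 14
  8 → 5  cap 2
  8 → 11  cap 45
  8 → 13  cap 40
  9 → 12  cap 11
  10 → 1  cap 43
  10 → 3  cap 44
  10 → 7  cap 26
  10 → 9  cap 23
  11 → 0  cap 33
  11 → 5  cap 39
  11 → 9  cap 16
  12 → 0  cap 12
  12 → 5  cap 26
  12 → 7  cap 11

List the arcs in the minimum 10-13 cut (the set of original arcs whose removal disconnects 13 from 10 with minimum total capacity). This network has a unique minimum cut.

Min-cut arcs: {(3,8), (4,13), (5,6), (7,13)} (total capacity 101)

augment #1: 10→7→13 push 14
augment #2: 10→1→4→13 push 27
augment #3: 10→3→8→13 push 32
augment #4: 10→7→4→13 push 7
augment #5: 10→1→2→5→6→13 push 16
augment #6: 10→3→2→5→6→13 push 5
max flow = 101; residual-reachable set from 10 gives S-side
cut edges (S→T): {(3,8), (4,13), (5,6), (7,13)} total cap 101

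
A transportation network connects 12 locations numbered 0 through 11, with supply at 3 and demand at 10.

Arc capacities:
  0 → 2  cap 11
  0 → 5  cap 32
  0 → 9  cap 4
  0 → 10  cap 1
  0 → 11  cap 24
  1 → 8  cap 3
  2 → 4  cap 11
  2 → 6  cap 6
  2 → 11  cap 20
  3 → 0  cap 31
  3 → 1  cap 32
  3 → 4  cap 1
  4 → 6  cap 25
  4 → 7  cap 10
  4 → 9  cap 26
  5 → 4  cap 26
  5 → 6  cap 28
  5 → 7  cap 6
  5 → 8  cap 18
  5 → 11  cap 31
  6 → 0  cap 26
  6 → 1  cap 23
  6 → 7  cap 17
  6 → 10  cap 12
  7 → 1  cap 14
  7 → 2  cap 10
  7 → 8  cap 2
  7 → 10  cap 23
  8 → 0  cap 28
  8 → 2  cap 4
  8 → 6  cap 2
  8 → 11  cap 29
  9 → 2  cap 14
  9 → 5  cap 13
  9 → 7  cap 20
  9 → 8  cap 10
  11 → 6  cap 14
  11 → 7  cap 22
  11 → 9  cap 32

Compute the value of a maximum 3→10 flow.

Maximum flow value: 35

augment #1: 3→0→10 bottleneck 1, total now 1
augment #2: 3→4→6→10 bottleneck 1, total now 2
augment #3: 3→0→2→6→10 bottleneck 6, total now 8
augment #4: 3→0→5→6→10 bottleneck 5, total now 13
augment #5: 3→0→5→7→10 bottleneck 6, total now 19
augment #6: 3→0→9→7→10 bottleneck 4, total now 23
augment #7: 3→0→11→7→10 bottleneck 9, total now 32
augment #8: 3→1→8→6→7→10 bottleneck 2, total now 34
augment #9: 3→1→8→11→7→10 bottleneck 1, total now 35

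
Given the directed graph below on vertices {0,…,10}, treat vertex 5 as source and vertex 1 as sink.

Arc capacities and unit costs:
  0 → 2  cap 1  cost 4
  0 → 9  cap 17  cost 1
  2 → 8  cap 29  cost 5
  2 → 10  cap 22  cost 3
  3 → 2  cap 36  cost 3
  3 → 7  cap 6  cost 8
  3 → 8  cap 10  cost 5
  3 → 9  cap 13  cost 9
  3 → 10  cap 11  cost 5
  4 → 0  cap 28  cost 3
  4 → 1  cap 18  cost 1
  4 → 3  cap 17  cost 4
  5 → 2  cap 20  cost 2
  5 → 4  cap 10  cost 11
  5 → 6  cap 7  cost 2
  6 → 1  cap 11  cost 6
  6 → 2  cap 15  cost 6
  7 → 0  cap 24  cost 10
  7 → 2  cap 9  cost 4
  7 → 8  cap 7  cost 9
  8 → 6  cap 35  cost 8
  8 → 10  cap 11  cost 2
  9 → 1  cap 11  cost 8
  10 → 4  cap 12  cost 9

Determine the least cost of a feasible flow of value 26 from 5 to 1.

shortest-cost path #1: 5→6→1 push 7 @ unit cost 8 (adds 56)
shortest-cost path #2: 5→4→1 push 10 @ unit cost 12 (adds 120)
shortest-cost path #3: 5→2→10→4→1 push 8 @ unit cost 15 (adds 120)
shortest-cost path #4: 5→2→8→6→1 push 1 @ unit cost 21 (adds 21)
total cost = 317

Minimum cost for 26 units: 317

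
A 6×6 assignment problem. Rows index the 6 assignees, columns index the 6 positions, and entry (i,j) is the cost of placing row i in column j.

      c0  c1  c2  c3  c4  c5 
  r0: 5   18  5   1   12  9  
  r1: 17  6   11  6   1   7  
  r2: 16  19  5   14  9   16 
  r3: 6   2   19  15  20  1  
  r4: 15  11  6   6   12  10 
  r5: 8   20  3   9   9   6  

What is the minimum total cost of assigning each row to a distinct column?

optimal assignment: row0→col0 (cost 5), row1→col4 (cost 1), row2→col2 (cost 5), row3→col1 (cost 2), row4→col3 (cost 6), row5→col5 (cost 6)
total = 5 + 1 + 5 + 2 + 6 + 6 = 25

Minimum assignment cost: 25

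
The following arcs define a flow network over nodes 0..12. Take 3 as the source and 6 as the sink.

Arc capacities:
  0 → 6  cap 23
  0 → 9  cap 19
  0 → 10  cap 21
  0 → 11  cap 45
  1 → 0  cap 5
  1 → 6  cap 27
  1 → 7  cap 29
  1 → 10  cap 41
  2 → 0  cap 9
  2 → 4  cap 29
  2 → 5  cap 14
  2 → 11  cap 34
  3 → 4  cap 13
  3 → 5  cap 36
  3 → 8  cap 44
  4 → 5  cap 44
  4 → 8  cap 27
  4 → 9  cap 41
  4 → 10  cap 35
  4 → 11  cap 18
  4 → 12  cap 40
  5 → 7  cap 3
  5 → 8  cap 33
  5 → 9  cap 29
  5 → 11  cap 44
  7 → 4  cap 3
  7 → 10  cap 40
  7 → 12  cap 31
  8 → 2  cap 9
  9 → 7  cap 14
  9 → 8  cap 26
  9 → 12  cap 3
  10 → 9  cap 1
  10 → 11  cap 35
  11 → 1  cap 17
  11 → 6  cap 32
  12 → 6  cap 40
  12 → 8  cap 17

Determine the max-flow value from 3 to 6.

Maximum flow value: 58

augment #1: 3→4→11→6 bottleneck 13, total now 13
augment #2: 3→5→11→6 bottleneck 19, total now 32
augment #3: 3→5→7→12→6 bottleneck 3, total now 35
augment #4: 3→5→9→12→6 bottleneck 3, total now 38
augment #5: 3→5→11→1→6 bottleneck 11, total now 49
augment #6: 3→8→2→0→6 bottleneck 9, total now 58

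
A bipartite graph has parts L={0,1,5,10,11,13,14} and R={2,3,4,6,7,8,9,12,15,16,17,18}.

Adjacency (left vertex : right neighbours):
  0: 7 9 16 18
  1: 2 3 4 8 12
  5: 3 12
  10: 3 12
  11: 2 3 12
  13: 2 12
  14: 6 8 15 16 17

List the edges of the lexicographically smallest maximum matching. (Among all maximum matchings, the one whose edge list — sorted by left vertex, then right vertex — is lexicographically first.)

|M| = 6 (so the lex-smallest maximum matching has 6 edges)
process left vertices in ascending order; for each, take the smallest-labelled available neighbour that still permits 6 edges overall, or leave it unmatched if none does
lex-smallest matching: {0-7, 1-4, 5-3, 10-12, 11-2, 14-6}

Lex-smallest maximum matching: {(0,7), (1,4), (5,3), (10,12), (11,2), (14,6)}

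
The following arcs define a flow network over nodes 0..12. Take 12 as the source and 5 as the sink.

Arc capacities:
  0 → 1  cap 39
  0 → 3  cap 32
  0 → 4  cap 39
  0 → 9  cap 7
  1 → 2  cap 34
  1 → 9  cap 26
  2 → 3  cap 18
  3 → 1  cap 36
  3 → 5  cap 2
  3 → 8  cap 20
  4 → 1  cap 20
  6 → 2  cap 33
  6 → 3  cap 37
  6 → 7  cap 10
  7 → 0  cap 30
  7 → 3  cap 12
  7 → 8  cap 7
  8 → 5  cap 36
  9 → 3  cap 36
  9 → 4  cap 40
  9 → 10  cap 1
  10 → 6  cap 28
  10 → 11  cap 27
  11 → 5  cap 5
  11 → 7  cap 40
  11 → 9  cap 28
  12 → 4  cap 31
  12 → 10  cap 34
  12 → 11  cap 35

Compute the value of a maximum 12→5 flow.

Maximum flow value: 34

augment #1: 12→11→5 bottleneck 5, total now 5
augment #2: 12→10→6→3→5 bottleneck 2, total now 7
augment #3: 12→11→7→8→5 bottleneck 7, total now 14
augment #4: 12→10→6→3→8→5 bottleneck 20, total now 34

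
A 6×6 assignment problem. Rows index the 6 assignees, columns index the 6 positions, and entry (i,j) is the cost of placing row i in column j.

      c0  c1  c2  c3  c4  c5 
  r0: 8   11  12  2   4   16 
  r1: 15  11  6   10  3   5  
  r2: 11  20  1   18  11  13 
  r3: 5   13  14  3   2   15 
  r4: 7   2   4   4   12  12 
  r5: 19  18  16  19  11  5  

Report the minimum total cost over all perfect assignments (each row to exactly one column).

optimal assignment: row0→col3 (cost 2), row1→col4 (cost 3), row2→col2 (cost 1), row3→col0 (cost 5), row4→col1 (cost 2), row5→col5 (cost 5)
total = 2 + 3 + 1 + 5 + 2 + 5 = 18

Minimum assignment cost: 18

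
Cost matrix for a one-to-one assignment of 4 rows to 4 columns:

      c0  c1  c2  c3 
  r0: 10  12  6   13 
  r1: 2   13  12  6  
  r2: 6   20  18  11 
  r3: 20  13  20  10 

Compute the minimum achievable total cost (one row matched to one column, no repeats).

optimal assignment: row0→col2 (cost 6), row1→col3 (cost 6), row2→col0 (cost 6), row3→col1 (cost 13)
total = 6 + 6 + 6 + 13 = 31

Minimum assignment cost: 31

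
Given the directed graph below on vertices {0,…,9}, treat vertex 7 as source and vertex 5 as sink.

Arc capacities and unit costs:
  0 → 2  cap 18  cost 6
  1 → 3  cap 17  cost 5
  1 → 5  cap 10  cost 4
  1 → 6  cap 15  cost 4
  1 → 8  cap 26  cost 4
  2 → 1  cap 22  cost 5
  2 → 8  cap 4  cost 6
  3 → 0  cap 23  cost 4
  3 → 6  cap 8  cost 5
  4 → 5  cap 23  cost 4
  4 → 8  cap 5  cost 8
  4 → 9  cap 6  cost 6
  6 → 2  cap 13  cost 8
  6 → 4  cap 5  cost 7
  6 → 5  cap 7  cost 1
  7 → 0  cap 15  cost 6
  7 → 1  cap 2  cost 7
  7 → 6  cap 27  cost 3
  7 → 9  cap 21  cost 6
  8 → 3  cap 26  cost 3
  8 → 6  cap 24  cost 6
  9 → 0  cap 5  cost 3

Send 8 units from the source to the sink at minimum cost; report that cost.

Minimum cost for 8 units: 39

shortest-cost path #1: 7→6→5 push 7 @ unit cost 4 (adds 28)
shortest-cost path #2: 7→1→5 push 1 @ unit cost 11 (adds 11)
total cost = 39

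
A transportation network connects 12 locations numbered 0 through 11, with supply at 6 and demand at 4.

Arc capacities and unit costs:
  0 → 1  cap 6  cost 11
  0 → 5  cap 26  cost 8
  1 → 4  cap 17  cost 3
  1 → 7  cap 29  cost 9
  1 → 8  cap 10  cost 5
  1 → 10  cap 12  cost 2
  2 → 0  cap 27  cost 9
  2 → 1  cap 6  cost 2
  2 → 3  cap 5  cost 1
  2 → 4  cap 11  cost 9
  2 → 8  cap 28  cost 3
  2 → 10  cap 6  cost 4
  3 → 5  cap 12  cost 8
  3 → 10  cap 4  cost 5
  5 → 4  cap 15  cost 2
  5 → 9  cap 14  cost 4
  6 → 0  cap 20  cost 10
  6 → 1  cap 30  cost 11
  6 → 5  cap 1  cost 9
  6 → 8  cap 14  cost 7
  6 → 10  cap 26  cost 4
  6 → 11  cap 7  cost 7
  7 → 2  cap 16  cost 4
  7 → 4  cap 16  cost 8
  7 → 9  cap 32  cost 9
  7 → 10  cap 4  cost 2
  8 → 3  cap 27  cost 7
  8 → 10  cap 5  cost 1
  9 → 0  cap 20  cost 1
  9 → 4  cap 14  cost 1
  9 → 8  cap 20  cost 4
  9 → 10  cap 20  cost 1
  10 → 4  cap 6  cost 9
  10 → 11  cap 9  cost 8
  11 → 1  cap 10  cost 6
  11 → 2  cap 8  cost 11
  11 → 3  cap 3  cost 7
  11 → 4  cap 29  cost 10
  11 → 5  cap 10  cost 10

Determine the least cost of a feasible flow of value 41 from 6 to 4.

Minimum cost for 41 units: 646

shortest-cost path #1: 6→5→4 push 1 @ unit cost 11 (adds 11)
shortest-cost path #2: 6→10→4 push 6 @ unit cost 13 (adds 78)
shortest-cost path #3: 6→1→4 push 17 @ unit cost 14 (adds 238)
shortest-cost path #4: 6→11→4 push 7 @ unit cost 17 (adds 119)
shortest-cost path #5: 6→0→5→4 push 10 @ unit cost 20 (adds 200)
total cost = 646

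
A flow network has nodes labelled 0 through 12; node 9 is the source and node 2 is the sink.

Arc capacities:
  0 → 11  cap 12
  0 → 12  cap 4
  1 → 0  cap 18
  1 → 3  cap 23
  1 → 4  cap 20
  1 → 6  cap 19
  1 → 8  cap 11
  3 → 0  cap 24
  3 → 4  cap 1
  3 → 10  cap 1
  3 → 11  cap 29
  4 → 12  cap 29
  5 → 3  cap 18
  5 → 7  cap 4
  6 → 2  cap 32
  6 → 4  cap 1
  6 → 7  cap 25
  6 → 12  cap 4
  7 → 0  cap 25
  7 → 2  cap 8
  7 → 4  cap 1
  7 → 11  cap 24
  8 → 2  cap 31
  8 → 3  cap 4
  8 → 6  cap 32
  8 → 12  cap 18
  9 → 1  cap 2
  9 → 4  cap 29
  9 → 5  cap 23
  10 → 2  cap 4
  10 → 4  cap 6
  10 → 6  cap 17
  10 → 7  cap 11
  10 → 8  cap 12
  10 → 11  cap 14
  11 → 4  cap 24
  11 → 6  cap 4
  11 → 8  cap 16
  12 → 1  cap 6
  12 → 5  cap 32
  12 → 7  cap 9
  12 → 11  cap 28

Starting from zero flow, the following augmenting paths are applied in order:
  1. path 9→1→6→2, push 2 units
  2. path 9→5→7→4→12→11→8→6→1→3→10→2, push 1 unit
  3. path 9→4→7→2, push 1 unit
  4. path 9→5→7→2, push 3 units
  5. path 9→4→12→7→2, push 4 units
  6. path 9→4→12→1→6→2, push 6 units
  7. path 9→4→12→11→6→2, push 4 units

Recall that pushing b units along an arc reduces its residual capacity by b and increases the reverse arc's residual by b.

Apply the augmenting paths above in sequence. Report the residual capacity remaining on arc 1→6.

after path 1 (9→1→6→2, push 2): res(1,6)=17
after path 2 (9→5→7→4→12→11→8→6→1→3→10→2, push 1): res(1,6)=18
after path 3 (9→4→7→2, push 1): res(1,6)=18
after path 4 (9→5→7→2, push 3): res(1,6)=18
after path 5 (9→4→12→7→2, push 4): res(1,6)=18
after path 6 (9→4→12→1→6→2, push 6): res(1,6)=12
after path 7 (9→4→12→11→6→2, push 4): res(1,6)=12

Residual capacity of (1,6): 12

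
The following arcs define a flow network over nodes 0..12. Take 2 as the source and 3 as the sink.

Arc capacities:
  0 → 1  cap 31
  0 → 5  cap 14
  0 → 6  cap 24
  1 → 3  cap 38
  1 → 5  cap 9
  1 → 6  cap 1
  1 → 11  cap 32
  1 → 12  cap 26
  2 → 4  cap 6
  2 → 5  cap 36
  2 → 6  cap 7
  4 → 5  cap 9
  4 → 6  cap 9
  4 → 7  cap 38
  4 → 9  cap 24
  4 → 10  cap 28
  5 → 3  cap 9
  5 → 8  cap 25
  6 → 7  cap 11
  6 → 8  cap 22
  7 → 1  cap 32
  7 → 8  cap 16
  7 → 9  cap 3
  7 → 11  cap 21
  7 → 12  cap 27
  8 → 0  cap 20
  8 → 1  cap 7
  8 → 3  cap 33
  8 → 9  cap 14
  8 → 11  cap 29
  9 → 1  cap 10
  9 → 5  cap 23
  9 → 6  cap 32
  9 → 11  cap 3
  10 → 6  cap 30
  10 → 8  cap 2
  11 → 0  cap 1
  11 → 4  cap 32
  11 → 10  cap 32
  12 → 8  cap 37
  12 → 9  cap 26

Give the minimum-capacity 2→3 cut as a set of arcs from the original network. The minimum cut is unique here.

Min-cut arcs: {(2,4), (2,6), (5,3), (5,8)} (total capacity 47)

augment #1: 2→5→3 push 9
augment #2: 2→5→8→3 push 25
augment #3: 2→6→8→3 push 7
augment #4: 2→4→6→8→3 push 1
augment #5: 2→4→7→1→3 push 5
max flow = 47; residual-reachable set from 2 gives S-side
cut edges (S→T): {(2,4), (2,6), (5,3), (5,8)} total cap 47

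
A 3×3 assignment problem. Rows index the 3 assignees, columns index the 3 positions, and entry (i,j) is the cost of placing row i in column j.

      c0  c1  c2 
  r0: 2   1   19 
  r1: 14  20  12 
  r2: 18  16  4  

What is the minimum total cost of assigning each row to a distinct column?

Minimum assignment cost: 19

optimal assignment: row0→col1 (cost 1), row1→col0 (cost 14), row2→col2 (cost 4)
total = 1 + 14 + 4 = 19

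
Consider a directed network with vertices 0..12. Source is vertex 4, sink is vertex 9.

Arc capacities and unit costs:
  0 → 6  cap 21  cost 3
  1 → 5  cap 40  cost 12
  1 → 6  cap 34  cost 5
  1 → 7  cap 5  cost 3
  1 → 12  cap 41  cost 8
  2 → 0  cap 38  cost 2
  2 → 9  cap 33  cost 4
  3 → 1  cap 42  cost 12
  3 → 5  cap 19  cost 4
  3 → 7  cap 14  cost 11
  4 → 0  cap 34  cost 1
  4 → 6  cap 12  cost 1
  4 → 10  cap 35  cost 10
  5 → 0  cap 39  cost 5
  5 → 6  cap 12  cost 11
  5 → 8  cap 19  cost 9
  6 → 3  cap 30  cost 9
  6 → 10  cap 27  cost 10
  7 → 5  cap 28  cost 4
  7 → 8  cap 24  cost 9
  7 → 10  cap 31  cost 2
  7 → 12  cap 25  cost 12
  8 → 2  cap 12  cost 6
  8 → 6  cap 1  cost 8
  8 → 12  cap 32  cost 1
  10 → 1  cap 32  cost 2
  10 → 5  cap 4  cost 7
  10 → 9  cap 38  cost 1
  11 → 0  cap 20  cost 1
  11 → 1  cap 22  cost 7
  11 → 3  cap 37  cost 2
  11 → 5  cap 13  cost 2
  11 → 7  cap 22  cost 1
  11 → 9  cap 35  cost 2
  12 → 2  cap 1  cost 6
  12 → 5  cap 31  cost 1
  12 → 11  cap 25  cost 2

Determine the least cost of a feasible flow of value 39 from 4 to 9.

Minimum cost for 39 units: 446

shortest-cost path #1: 4→10→9 push 35 @ unit cost 11 (adds 385)
shortest-cost path #2: 4→6→10→9 push 3 @ unit cost 12 (adds 36)
shortest-cost path #3: 4→6→10→1→12→11→9 push 1 @ unit cost 25 (adds 25)
total cost = 446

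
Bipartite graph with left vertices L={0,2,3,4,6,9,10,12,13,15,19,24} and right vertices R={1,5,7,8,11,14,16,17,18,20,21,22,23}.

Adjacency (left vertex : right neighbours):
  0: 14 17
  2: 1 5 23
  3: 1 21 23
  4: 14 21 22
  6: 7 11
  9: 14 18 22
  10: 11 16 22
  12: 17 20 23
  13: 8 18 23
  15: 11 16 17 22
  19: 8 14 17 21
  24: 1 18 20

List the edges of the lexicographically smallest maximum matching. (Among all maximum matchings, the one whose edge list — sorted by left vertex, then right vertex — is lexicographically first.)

Lex-smallest maximum matching: {(0,14), (2,1), (3,21), (4,22), (6,7), (9,18), (10,11), (12,17), (13,23), (15,16), (19,8), (24,20)}

|M| = 12 (so the lex-smallest maximum matching has 12 edges)
process left vertices in ascending order; for each, take the smallest-labelled available neighbour that still permits 12 edges overall, or leave it unmatched if none does
lex-smallest matching: {0-14, 2-1, 3-21, 4-22, 6-7, 9-18, 10-11, 12-17, 13-23, 15-16, 19-8, 24-20}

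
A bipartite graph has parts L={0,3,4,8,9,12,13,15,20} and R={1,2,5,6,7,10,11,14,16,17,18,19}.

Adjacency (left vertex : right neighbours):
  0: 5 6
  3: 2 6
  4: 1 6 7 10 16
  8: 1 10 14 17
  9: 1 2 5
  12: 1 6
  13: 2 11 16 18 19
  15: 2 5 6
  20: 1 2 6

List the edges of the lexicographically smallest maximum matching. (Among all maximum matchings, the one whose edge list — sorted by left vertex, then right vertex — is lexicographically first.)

|M| = 7 (so the lex-smallest maximum matching has 7 edges)
process left vertices in ascending order; for each, take the smallest-labelled available neighbour that still permits 7 edges overall, or leave it unmatched if none does
lex-smallest matching: {0-5, 3-2, 4-7, 8-10, 9-1, 12-6, 13-11}

Lex-smallest maximum matching: {(0,5), (3,2), (4,7), (8,10), (9,1), (12,6), (13,11)}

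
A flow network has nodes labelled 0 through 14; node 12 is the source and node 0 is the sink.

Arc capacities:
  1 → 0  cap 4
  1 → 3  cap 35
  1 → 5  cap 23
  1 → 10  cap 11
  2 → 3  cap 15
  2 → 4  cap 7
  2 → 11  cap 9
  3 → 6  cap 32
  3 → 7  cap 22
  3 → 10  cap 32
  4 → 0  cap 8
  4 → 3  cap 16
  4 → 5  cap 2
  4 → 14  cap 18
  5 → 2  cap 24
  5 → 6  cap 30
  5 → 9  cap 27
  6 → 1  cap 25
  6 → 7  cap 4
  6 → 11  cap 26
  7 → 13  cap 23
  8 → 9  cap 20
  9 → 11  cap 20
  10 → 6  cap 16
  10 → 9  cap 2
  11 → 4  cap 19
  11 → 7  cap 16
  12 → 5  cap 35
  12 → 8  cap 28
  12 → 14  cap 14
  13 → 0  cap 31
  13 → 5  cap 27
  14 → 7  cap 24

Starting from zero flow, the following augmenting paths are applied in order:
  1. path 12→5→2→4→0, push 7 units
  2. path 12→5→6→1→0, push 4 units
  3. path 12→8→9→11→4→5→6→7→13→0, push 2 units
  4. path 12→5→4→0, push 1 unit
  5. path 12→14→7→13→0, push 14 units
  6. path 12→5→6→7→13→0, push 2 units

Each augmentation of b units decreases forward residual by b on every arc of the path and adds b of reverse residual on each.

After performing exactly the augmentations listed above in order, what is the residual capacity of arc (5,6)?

after path 1 (12→5→2→4→0, push 7): res(5,6)=30
after path 2 (12→5→6→1→0, push 4): res(5,6)=26
after path 3 (12→8→9→11→4→5→6→7→13→0, push 2): res(5,6)=24
after path 4 (12→5→4→0, push 1): res(5,6)=24
after path 5 (12→14→7→13→0, push 14): res(5,6)=24
after path 6 (12→5→6→7→13→0, push 2): res(5,6)=22

Residual capacity of (5,6): 22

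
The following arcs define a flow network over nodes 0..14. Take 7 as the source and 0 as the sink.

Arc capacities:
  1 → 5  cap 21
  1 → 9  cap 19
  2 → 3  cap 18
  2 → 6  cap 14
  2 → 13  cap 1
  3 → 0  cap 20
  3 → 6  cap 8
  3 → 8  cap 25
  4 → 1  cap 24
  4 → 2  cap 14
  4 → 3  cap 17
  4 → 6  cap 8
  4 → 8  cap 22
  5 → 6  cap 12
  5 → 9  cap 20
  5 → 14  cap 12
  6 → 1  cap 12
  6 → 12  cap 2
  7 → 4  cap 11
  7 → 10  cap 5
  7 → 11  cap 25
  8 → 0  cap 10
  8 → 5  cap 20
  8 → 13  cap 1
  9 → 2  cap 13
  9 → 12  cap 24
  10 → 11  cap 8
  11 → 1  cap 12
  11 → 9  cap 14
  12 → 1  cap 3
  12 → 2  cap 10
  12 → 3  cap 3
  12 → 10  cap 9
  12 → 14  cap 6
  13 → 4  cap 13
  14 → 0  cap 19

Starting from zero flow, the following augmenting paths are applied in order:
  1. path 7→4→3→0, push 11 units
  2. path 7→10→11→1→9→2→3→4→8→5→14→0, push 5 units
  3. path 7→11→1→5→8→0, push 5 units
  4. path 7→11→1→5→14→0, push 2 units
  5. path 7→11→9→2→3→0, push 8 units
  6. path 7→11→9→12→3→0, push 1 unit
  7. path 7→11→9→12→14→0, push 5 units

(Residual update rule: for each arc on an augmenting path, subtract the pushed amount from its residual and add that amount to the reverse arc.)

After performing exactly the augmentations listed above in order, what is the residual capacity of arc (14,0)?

after path 1 (7→4→3→0, push 11): res(14,0)=19
after path 2 (7→10→11→1→9→2→3→4→8→5→14→0, push 5): res(14,0)=14
after path 3 (7→11→1→5→8→0, push 5): res(14,0)=14
after path 4 (7→11→1→5→14→0, push 2): res(14,0)=12
after path 5 (7→11→9→2→3→0, push 8): res(14,0)=12
after path 6 (7→11→9→12→3→0, push 1): res(14,0)=12
after path 7 (7→11→9→12→14→0, push 5): res(14,0)=7

Residual capacity of (14,0): 7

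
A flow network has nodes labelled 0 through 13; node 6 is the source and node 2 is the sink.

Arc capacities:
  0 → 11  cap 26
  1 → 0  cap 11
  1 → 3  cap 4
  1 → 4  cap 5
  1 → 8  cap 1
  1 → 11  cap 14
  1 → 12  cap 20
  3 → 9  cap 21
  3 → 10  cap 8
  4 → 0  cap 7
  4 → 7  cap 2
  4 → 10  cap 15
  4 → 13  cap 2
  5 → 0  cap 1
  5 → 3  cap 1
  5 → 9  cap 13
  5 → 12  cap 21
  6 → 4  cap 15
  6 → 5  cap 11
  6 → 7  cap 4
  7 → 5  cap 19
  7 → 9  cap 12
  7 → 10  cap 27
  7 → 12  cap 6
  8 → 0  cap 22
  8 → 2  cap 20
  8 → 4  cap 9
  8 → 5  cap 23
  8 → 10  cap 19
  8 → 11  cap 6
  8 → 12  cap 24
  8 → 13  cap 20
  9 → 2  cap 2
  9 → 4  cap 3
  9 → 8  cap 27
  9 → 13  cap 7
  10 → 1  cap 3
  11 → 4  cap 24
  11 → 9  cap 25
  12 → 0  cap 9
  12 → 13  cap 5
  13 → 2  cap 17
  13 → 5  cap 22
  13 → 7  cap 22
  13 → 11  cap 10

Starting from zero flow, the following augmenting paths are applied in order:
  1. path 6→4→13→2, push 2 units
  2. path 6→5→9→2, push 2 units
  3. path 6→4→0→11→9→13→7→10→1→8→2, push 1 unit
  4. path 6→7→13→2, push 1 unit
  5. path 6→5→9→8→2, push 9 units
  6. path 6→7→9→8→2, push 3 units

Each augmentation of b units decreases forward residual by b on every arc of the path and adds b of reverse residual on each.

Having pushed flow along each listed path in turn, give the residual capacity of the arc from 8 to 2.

Residual capacity of (8,2): 7

after path 1 (6→4→13→2, push 2): res(8,2)=20
after path 2 (6→5→9→2, push 2): res(8,2)=20
after path 3 (6→4→0→11→9→13→7→10→1→8→2, push 1): res(8,2)=19
after path 4 (6→7→13→2, push 1): res(8,2)=19
after path 5 (6→5→9→8→2, push 9): res(8,2)=10
after path 6 (6→7→9→8→2, push 3): res(8,2)=7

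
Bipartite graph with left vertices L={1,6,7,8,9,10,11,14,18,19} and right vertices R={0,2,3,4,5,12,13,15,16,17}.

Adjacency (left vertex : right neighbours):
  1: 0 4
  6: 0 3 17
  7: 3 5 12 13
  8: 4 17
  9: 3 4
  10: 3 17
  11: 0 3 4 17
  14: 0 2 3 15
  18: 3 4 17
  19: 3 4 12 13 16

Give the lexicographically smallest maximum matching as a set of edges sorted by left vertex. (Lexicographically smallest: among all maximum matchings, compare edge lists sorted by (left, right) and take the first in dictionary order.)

Lex-smallest maximum matching: {(1,0), (6,3), (7,5), (8,4), (10,17), (14,2), (19,12)}

|M| = 7 (so the lex-smallest maximum matching has 7 edges)
process left vertices in ascending order; for each, take the smallest-labelled available neighbour that still permits 7 edges overall, or leave it unmatched if none does
lex-smallest matching: {1-0, 6-3, 7-5, 8-4, 10-17, 14-2, 19-12}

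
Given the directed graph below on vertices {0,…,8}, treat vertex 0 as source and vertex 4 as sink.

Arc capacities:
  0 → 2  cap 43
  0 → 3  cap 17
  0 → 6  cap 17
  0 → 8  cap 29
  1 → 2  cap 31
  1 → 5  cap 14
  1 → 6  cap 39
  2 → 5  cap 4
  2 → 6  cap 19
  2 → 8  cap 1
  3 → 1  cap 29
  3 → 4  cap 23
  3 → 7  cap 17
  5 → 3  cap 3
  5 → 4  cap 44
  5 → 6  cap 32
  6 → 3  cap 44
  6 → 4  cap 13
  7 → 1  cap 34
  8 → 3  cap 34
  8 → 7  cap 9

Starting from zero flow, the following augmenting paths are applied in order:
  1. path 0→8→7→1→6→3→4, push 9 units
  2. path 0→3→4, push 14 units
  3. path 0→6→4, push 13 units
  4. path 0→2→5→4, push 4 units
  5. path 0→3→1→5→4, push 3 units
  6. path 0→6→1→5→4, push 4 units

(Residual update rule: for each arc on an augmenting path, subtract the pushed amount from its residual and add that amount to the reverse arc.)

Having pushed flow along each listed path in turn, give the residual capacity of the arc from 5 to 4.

Residual capacity of (5,4): 33

after path 1 (0→8→7→1→6→3→4, push 9): res(5,4)=44
after path 2 (0→3→4, push 14): res(5,4)=44
after path 3 (0→6→4, push 13): res(5,4)=44
after path 4 (0→2→5→4, push 4): res(5,4)=40
after path 5 (0→3→1→5→4, push 3): res(5,4)=37
after path 6 (0→6→1→5→4, push 4): res(5,4)=33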